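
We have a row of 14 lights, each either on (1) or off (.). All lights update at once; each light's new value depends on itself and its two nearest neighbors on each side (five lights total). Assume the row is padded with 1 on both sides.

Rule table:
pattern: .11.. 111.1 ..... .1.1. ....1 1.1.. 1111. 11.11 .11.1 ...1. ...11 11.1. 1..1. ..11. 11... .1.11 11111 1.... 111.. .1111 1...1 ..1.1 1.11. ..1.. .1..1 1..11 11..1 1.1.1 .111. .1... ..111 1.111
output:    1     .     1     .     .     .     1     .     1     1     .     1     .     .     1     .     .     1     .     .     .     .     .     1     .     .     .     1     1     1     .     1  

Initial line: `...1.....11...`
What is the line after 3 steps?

..1.....1.11..

step 1: 1.11111...11..
step 2: ..1..1.1...1..
step 3: ..1.....1.11..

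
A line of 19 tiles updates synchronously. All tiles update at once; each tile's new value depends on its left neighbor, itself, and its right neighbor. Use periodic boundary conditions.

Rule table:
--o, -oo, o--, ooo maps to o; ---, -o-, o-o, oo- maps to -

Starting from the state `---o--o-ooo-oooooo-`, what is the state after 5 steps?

oo--oo--ooooo-o--o-

step 1: --o-oo--oo--ooooo-o
step 2: oo--o-ooo-oooooo---
step 3: o-oo--oo--ooooo-o-o
step 4: --o-ooo-oooooo----o
step 5: oo--oo--ooooo-o--o-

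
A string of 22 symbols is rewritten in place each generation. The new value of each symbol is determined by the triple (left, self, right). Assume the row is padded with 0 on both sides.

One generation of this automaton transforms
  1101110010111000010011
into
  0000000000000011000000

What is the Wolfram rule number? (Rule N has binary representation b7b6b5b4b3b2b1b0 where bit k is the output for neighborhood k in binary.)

position 4: 111 → 0  (bit 7 = 0)
position 1: 110 → 0  (bit 6 = 0)
position 2: 101 → 0  (bit 5 = 0)
position 6: 100 → 0  (bit 4 = 0)
position 0: 011 → 0  (bit 3 = 0)
position 8: 010 → 0  (bit 2 = 0)
position 7: 001 → 0  (bit 1 = 0)
position 14: 000 → 1  (bit 0 = 1)
bits b7..b0 = 00000001 = 1

1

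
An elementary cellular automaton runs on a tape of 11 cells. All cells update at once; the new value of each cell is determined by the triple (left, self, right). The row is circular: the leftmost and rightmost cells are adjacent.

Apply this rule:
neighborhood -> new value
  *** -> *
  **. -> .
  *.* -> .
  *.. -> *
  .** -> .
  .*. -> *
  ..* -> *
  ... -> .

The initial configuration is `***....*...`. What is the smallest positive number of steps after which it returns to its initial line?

31

step 1: .*.*..***.*
step 2: .*.***.*..*
step 3: .*..*..****
step 4: .******.**.
step 5: *.****....*
step 6: ...**.*..*.
step 7: ..*...*****
step 8: ****.*.***.
step 9: .**..*..*..
step 10: *..*******.
step 11: ***.*****..
step 12: .*...***.**
step 13: .**.*.*....
step 14: *...*.**...
step 15: **.**...*.*
step 16: *....*.**..
step 17: **..**...**
step 18: *.**..*.*.*
step 19: ....***.*..
step 20: ...*.*..**.
step 21: ..**.***..*
step 22: **....*.***
step 23: *.*..**..**
step 24: ..***..**.*
step 25: **.*.**...*
step 26: *..*...*.*.
step 27: *****.**.*.
step 28: .***.....*.
step 29: *.*.*...***
step 30: ..*.**.*.**
step 31: ***....*...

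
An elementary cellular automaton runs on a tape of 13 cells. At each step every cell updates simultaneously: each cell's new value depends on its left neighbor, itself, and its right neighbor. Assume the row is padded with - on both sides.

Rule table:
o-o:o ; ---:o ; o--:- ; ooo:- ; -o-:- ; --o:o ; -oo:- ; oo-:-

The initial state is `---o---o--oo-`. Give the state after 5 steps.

ooooo--oo--o-

ooo--oo--o---
----o---o--oo
oooo--oo--o--
-----o---o--o
ooooo--oo--o-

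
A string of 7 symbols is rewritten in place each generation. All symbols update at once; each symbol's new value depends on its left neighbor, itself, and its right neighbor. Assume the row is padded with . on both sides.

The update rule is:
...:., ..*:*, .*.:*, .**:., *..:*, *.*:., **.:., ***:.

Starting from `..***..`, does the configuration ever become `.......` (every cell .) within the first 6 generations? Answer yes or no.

.*...*.
***.***
.......
all cells are . at generation 3

yes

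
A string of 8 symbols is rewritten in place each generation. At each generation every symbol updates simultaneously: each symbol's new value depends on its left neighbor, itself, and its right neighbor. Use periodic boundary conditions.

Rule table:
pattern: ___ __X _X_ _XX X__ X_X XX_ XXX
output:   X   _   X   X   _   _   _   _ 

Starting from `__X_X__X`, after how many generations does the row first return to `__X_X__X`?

generation 1: __X_X__X

1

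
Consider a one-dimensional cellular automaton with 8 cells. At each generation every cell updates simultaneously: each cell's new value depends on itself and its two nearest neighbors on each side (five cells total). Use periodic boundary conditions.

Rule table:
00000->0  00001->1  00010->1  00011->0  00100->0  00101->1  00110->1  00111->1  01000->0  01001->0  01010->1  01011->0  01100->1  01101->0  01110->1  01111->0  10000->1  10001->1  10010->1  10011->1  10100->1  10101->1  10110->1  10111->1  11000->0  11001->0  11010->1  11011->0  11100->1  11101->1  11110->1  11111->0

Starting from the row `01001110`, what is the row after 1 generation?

10011110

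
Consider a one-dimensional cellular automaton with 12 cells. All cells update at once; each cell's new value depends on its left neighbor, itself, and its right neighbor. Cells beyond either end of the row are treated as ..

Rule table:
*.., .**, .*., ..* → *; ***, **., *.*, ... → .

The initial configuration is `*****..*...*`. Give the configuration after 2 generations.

**..**....*.

*....****.**
**..**....*.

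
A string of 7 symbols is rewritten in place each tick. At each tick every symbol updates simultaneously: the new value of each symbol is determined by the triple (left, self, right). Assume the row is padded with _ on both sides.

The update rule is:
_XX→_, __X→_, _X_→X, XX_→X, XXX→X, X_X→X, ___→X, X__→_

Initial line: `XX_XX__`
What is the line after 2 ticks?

tick 1: _XX_X_X
tick 2: __XXXXX

__XXXXX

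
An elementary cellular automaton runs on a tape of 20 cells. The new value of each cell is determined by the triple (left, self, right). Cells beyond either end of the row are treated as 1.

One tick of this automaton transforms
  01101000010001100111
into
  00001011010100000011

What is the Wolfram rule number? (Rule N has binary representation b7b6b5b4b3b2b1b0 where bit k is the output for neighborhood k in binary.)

133

position 18: 111 → 1  (bit 7 = 1)
position 2: 110 → 0  (bit 6 = 0)
position 0: 101 → 0  (bit 5 = 0)
position 5: 100 → 0  (bit 4 = 0)
position 1: 011 → 0  (bit 3 = 0)
position 4: 010 → 1  (bit 2 = 1)
position 8: 001 → 0  (bit 1 = 0)
position 6: 000 → 1  (bit 0 = 1)
bits b7..b0 = 10000101 = 133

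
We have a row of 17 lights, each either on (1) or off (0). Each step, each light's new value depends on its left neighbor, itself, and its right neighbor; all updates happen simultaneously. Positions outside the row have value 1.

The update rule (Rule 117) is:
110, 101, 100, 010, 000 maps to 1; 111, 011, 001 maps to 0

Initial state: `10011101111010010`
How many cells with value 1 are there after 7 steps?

10

step 1: 11000110001111011
step 2: 01110011100001100
step 3: 10011000111100110
step 4: 11001110000110011
step 5: 01100011110011000
step 6: 10111000011001110
step 7: 11001111001100011
count of 1: 10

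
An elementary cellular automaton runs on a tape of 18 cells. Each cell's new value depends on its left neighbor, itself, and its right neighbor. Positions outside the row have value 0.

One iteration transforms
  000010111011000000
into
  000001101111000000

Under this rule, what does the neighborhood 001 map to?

At position 3 the neighborhood is 001; the next row has 0 there.

0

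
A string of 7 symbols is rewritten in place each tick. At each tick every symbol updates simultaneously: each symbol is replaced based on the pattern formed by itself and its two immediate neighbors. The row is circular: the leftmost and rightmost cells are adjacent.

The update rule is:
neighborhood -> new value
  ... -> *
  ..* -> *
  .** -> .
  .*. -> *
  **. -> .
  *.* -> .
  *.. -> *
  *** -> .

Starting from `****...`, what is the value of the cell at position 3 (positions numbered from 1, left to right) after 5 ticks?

....***
****...  (repeats tick 0; period 2)
tick 5: ....***
position 3 holds .

.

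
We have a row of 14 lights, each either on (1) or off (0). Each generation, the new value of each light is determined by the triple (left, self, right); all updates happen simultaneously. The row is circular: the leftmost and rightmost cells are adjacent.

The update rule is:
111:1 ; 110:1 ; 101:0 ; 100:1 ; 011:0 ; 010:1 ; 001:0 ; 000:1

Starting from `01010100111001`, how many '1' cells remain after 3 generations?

01010110011101
01010011001101
01011001100101
count of 1: 7

7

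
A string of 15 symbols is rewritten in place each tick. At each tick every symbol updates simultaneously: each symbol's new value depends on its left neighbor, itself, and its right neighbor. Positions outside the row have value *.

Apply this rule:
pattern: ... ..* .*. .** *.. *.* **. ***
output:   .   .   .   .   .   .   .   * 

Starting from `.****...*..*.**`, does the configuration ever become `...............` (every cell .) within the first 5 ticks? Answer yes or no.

tick 1: ..**..........*
tick 2: ...............
all cells are . at tick 2

yes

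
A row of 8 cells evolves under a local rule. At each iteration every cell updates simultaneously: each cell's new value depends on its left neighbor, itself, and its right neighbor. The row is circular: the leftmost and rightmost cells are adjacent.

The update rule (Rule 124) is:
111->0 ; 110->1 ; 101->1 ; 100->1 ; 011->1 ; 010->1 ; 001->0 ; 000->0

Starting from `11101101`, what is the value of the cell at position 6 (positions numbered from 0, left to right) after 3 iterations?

iteration 1: 00111111
iteration 2: 10100001
iteration 3: 11110001
position 6 holds 0

0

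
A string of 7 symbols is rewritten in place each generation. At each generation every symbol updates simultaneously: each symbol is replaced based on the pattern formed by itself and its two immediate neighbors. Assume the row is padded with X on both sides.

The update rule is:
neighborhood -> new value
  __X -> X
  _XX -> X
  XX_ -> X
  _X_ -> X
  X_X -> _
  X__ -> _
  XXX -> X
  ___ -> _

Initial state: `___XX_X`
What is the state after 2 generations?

_XXXX_X

__XXX_X
_XXXX_X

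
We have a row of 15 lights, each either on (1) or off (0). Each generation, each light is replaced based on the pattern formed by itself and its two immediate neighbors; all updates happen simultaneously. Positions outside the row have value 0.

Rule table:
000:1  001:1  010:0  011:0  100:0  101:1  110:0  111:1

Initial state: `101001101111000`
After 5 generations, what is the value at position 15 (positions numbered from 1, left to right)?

010010010110011
100100101000100
001001010011001
110010100100010
000101001001100
position 15 holds 0

0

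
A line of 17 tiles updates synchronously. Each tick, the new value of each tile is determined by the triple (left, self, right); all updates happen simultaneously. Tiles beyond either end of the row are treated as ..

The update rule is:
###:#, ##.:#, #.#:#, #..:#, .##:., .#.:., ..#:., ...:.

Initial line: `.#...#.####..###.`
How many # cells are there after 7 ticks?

..#...#.####..###
...#...#.####..##
....#...#.####..#
.....#...#.####..
......#...#.####.
.......#...#.####
........#...#.###
count of #: 5

5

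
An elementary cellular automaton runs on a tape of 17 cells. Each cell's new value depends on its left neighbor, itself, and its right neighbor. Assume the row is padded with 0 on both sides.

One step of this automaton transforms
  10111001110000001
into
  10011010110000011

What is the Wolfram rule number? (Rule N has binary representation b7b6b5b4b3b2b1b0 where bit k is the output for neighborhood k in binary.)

198

position 3: 111 → 1  (bit 7 = 1)
position 4: 110 → 1  (bit 6 = 1)
position 1: 101 → 0  (bit 5 = 0)
position 5: 100 → 0  (bit 4 = 0)
position 2: 011 → 0  (bit 3 = 0)
position 0: 010 → 1  (bit 2 = 1)
position 6: 001 → 1  (bit 1 = 1)
position 11: 000 → 0  (bit 0 = 0)
bits b7..b0 = 11000110 = 198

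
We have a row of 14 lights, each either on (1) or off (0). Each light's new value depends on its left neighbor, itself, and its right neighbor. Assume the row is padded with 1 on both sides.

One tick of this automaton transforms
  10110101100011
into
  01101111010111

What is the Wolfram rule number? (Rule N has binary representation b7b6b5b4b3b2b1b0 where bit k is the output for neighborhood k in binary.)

190

position 13: 111 → 1  (bit 7 = 1)
position 0: 110 → 0  (bit 6 = 0)
position 1: 101 → 1  (bit 5 = 1)
position 9: 100 → 1  (bit 4 = 1)
position 2: 011 → 1  (bit 3 = 1)
position 5: 010 → 1  (bit 2 = 1)
position 11: 001 → 1  (bit 1 = 1)
position 10: 000 → 0  (bit 0 = 0)
bits b7..b0 = 10111110 = 190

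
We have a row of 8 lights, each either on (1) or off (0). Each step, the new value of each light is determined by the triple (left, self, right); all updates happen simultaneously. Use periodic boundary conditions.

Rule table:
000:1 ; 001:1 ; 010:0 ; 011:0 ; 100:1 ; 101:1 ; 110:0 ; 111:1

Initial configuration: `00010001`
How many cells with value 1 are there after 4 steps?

11101110
01010101
10101010
01010101
count of 1: 4

4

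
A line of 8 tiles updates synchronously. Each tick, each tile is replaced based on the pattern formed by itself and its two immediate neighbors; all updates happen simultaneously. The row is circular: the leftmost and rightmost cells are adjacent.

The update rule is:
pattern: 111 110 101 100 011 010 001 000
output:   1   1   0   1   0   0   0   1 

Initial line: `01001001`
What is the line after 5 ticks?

00100100
10010011
11001001
11100100
01110010

01110010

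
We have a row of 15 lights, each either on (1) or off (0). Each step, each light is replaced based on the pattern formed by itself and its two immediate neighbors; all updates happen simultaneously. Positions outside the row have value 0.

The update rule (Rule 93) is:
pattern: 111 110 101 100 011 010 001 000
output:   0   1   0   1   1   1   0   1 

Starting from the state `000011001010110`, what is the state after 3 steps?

111011101010111
101010101010101
101010101010101

101010101010101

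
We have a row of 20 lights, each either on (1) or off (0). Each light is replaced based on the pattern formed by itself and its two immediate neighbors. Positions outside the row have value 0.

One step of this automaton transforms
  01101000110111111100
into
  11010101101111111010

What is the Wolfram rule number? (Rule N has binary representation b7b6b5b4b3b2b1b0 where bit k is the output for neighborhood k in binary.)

position 12: 111 → 1  (bit 7 = 1)
position 2: 110 → 0  (bit 6 = 0)
position 3: 101 → 1  (bit 5 = 1)
position 5: 100 → 1  (bit 4 = 1)
position 1: 011 → 1  (bit 3 = 1)
position 4: 010 → 0  (bit 2 = 0)
position 0: 001 → 1  (bit 1 = 1)
position 6: 000 → 0  (bit 0 = 0)
bits b7..b0 = 10111010 = 186

186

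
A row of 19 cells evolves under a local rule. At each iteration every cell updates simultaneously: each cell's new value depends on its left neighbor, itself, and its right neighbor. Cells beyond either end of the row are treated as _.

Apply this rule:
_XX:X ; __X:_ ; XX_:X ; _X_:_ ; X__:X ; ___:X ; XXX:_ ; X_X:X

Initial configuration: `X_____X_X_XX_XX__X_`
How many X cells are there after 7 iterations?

_XXXX__X_XXXXXXX__X
_X__XX__XX_____XX__
__X_XXX_XXXXXX_XXXX
X__XX_XXX____XXX__X
_X_XXXX_XXXX_X_XX__
__XX__XXX__XX_XXXXX
X_XXX_X_XX_XXXX___X
count of X: 12

12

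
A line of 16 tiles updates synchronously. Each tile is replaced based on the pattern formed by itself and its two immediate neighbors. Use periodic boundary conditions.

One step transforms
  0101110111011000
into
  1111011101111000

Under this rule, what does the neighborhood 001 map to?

At position 0 the neighborhood is 001; the next row has 1 there.

1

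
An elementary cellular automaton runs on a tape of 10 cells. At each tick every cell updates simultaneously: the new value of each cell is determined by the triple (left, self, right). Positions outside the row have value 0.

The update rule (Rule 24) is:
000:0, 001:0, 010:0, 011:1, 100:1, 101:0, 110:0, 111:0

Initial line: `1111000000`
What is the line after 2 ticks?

1000100000
0100010000

0100010000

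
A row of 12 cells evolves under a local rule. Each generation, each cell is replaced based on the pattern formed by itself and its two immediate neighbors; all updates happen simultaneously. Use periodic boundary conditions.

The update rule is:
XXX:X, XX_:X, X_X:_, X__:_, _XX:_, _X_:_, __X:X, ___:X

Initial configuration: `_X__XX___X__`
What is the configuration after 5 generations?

XXXX__XX__XX

generation 1: X__X_X_XX__X
generation 2: X_X_____X_X_
generation 3: ____XXXX____
generation 4: XXXX_XXX_XXX
generation 5: XXXX__XX__XX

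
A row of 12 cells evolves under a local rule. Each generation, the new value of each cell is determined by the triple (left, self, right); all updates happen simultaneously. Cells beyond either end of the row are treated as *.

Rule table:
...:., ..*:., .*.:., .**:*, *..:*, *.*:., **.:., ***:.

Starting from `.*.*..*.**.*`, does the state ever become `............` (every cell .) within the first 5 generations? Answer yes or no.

no

....*...*..*
*....*...*.*
.*....*....*
..*....*...*
*..*....*..*
generation 5 is *..*....*..*, still not uniform .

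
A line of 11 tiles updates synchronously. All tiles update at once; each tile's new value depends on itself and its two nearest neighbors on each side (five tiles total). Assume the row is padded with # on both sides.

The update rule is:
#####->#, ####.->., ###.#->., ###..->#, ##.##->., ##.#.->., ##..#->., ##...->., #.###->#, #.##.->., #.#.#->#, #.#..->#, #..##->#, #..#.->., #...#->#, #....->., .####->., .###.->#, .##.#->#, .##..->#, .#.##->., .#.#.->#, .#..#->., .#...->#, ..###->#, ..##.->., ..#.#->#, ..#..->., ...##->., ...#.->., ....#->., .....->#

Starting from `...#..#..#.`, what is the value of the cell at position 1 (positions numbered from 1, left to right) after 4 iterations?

.

.#.......#.
.##.###..#.
..#.###..#.
..#.###..#.
position 1 holds .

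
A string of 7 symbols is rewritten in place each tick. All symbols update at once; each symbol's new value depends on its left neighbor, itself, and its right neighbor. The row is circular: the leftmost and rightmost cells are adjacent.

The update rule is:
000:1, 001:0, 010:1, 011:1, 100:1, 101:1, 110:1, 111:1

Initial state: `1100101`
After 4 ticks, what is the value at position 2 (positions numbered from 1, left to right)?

1

1110111
1111111
1111111  (fixed point — unchanged through tick 4)
position 2 holds 1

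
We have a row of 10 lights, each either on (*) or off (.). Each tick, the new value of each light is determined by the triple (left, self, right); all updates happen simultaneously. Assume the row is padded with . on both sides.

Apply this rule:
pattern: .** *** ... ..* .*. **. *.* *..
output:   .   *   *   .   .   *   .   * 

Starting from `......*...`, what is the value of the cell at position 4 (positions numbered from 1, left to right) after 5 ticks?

.

*****..***
.*****..**
..*****..*
*..*****..
.*..******
position 4 holds .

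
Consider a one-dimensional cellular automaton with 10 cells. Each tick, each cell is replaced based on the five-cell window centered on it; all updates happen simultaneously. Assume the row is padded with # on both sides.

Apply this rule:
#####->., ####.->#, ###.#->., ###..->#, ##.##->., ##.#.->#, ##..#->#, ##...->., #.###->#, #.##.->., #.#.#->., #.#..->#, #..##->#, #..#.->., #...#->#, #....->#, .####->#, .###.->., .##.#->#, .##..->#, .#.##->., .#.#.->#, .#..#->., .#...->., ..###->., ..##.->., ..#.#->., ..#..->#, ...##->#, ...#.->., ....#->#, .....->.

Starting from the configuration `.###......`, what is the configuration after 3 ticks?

tick 1: .#.#.#..##
tick 2: #.#.##.#.#
tick 3: .#...##..#

.#...##..#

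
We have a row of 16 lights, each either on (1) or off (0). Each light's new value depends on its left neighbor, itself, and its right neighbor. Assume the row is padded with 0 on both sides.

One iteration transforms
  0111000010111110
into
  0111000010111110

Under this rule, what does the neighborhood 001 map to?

At position 0 the neighborhood is 001; the next row has 0 there.

0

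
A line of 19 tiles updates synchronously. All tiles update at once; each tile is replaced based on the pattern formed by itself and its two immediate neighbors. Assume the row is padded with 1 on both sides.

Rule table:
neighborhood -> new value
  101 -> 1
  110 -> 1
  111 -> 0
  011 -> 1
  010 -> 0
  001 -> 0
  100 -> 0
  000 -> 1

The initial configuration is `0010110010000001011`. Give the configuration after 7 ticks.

0000110101110101000

0001110000111100110
0101010110100100111
1010101111000000100
1101011001011110000
0110111000110010110
1111101010110001111
0000110101110101000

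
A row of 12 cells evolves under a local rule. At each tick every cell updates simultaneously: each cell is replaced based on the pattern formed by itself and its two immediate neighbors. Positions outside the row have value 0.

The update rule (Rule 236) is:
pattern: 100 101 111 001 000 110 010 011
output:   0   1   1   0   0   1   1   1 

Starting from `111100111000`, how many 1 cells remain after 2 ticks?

111100111000  (fixed point — unchanged through tick 2)
count of 1: 7

7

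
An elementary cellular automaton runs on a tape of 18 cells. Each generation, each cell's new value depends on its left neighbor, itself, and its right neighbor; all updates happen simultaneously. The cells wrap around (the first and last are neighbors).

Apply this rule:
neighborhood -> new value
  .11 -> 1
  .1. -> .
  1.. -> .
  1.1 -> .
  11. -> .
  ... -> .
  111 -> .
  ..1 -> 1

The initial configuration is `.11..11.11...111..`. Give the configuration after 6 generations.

11..11..1...11....
1..11..1...11....1
..11..1...11....11
.11..1...11....11.
11..1...11....11..
1..1...11....11..1

1..1...11....11..1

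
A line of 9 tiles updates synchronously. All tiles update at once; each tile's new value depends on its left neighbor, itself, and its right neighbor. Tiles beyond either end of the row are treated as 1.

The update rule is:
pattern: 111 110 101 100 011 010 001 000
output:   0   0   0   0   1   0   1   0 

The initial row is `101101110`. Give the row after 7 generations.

001001000
010010001
000100011
001000110
010001100
000011001
000110011

000110011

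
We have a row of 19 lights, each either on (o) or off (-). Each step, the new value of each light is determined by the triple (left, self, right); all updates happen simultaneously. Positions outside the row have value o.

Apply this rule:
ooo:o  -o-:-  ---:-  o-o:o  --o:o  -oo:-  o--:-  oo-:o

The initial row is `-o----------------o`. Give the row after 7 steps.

o----------o-o-o-o-

o----------------o-
o---------------o-o
o--------------o-o-
o-------------o-o-o
o------------o-o-o-
o-----------o-o-o-o
o----------o-o-o-o-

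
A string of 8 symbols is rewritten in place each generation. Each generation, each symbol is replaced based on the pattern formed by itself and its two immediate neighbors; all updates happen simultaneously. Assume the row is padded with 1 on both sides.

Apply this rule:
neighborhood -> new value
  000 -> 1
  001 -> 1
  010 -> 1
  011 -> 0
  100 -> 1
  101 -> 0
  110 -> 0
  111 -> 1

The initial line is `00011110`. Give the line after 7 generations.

10000001

11101100
11000011
10111101
00011000
11100111
11011011
10000001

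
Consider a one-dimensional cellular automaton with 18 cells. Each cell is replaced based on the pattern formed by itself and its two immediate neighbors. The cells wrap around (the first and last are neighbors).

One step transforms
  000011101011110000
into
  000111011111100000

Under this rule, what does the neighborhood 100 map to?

0

At position 14 the neighborhood is 100; the next row has 0 there.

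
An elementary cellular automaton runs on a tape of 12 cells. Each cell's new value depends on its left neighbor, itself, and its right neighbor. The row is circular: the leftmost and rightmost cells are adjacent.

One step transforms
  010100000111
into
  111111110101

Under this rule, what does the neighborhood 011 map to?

At position 9 the neighborhood is 011; the next row has 1 there.

1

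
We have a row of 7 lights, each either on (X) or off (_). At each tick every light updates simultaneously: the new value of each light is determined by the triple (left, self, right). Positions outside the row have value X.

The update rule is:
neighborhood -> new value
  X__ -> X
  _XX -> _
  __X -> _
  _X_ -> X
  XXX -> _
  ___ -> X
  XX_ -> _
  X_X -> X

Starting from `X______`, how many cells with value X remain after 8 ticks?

_XXXXX_
X_____X
_XXXX__
X____X_
_XXX_XX
X___X__
_XX_XX_
X__X__X
count of X: 3

3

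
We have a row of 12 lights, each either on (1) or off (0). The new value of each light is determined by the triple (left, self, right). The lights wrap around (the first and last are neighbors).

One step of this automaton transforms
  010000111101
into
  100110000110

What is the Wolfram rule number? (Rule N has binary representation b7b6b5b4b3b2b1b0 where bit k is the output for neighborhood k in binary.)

position 7: 111 → 0  (bit 7 = 0)
position 9: 110 → 1  (bit 6 = 1)
position 0: 101 → 1  (bit 5 = 1)
position 2: 100 → 0  (bit 4 = 0)
position 6: 011 → 0  (bit 3 = 0)
position 1: 010 → 0  (bit 2 = 0)
position 5: 001 → 0  (bit 1 = 0)
position 3: 000 → 1  (bit 0 = 1)
bits b7..b0 = 01100001 = 97

97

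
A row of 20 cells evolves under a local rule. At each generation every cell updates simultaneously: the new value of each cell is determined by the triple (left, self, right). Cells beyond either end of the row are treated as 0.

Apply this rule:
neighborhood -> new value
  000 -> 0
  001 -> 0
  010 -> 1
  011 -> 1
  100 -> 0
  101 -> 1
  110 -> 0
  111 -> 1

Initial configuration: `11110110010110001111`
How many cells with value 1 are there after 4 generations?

5

11101100011100001110
11011000011000001100
10110000010000001000
11100000010000001000
count of 1: 5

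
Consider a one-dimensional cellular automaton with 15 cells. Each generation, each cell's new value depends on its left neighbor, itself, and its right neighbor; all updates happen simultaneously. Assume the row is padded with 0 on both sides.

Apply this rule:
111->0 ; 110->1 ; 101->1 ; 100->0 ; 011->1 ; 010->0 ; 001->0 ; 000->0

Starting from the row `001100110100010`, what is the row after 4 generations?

001100000000000

generation 1: 001100111000000
generation 2: 001100101000000
generation 3: 001100010000000
generation 4: 001100000000000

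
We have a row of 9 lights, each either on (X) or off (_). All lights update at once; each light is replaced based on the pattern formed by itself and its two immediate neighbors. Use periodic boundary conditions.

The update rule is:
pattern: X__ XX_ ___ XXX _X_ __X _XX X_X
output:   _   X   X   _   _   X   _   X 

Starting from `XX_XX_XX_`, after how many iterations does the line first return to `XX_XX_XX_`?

_XX_XX_XX
X_XX_XX_X
XX_XX_XX_

3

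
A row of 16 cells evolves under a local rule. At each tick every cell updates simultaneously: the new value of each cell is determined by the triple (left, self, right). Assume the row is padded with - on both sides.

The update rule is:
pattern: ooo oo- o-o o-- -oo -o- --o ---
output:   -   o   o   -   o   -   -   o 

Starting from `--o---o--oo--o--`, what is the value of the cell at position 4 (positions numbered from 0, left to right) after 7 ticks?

tick 1: o---o----oo----o
tick 2: --o---oo-oo-oo--
tick 3: o---o-oooooooo-o
tick 4: --o--oo------oo-
tick 5: o----oo-oooo-oo-
tick 6: --oo-oooo--oooo-
tick 7: o-oooo--o--o--o-
position 4 holds o

o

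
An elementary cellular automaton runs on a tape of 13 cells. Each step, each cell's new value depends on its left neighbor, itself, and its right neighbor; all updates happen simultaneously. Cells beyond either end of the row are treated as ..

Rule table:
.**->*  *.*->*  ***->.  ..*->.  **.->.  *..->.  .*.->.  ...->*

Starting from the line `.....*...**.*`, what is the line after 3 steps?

****...*.*.*.
*....*..*.*..
..**.....*..*

..**.....*..*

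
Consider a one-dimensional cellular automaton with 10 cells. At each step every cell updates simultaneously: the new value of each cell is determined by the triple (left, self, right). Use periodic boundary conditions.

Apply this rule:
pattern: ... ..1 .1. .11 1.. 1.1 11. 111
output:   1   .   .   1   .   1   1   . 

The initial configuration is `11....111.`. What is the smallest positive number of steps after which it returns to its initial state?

11.11.1.11
.11111.11.
.1...1111.
...1.1..1.
11..1.....
11....111.

6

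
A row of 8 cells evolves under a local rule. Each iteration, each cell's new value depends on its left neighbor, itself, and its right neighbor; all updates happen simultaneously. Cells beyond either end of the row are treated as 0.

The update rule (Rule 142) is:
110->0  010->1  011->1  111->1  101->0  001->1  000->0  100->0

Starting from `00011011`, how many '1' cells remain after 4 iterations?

00110010
01100110
11001100
10011000
count of 1: 3

3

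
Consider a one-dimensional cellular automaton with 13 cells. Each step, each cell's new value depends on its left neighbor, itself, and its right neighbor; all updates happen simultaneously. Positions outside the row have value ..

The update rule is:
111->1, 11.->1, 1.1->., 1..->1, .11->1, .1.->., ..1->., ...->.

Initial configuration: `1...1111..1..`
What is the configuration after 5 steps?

.1..11111..1.
..1.111111..1
....1111111..
....11111111.
....111111111

....111111111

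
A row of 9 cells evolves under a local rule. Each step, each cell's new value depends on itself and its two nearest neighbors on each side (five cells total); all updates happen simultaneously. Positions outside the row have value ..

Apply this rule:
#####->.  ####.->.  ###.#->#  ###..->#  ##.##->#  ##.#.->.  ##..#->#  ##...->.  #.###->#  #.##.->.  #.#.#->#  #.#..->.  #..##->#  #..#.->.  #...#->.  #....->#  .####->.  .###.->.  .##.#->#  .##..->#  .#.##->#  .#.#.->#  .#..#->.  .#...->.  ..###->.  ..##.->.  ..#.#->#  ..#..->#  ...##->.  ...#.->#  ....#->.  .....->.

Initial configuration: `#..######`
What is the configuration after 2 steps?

step 1: #.#.....#
step 2: ##..#..##

##..#..##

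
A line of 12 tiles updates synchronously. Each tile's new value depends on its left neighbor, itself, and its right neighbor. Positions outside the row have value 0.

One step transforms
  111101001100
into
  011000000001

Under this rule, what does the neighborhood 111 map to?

1

At position 1 the neighborhood is 111; the next row has 1 there.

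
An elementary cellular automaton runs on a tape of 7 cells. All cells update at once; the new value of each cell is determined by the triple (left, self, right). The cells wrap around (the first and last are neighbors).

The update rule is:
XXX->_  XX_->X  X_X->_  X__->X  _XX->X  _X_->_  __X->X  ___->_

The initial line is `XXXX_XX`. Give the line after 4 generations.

XX_____

___X_X_
__X___X
XX_X_X_
XX_____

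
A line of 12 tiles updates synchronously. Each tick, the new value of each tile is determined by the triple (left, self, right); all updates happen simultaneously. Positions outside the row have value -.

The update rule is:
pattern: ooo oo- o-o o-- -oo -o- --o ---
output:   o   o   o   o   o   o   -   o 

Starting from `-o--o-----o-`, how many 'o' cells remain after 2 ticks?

tick 1: -oo-ooooo-oo
tick 2: -ooooooooooo
count of o: 11

11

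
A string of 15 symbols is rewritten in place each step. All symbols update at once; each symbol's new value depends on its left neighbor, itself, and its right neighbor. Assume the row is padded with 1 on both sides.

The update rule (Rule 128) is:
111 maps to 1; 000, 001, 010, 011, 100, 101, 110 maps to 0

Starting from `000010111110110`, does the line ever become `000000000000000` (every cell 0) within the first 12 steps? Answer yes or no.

yes

000000011100000
000000001000000
000000000000000
all cells are 0 at step 3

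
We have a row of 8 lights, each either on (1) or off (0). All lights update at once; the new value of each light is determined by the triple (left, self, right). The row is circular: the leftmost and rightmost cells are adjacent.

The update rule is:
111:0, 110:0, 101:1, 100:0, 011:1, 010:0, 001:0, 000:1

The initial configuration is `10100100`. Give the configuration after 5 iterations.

00000100

01000000
00011111
01010000
00100111
00000100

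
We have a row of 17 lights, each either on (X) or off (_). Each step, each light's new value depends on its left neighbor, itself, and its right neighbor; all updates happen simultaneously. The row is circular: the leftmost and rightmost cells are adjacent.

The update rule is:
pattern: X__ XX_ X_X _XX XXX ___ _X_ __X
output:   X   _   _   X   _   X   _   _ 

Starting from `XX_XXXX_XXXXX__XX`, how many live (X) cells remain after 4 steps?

___X____X____X_X_
XX__XXX__XXX____X
__X_X__X_X__XXX_X
X____X____X_X____
count of X: 4

4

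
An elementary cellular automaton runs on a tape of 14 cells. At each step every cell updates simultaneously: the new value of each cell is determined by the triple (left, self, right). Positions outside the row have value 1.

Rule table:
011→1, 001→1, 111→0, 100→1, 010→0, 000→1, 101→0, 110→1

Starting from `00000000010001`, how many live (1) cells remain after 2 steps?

2

11111111101111
00000000101000
count of 1: 2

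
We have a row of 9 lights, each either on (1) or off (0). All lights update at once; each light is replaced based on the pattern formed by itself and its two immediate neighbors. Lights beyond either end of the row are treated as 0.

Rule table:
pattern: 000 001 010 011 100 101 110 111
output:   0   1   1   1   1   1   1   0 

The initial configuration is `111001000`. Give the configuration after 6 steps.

110011001

101111100
111000110
101101111
111111001
100001111
110011001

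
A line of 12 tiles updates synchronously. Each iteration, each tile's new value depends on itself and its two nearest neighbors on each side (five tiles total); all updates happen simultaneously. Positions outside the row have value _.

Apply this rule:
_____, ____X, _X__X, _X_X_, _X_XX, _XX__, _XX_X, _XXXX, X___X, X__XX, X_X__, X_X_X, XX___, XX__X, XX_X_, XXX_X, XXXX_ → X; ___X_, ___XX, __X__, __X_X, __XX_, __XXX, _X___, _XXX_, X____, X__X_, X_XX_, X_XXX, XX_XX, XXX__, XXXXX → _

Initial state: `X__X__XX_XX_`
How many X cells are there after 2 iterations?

8

_X__XX_X__XX
__XX_XXXXX_X
count of X: 8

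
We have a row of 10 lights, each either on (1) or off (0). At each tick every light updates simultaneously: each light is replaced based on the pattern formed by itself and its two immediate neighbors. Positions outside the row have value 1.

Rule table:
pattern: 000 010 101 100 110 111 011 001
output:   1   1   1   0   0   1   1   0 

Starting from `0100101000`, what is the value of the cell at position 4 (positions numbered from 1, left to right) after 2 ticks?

0

1100111010
1000110111
position 4 holds 0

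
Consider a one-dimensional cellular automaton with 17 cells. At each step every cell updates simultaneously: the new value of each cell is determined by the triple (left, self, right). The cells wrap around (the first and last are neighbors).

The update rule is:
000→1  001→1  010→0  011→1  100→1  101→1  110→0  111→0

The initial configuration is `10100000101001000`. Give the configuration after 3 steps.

01011111010110111
10110000101101100
01101111011011011

01101111011011011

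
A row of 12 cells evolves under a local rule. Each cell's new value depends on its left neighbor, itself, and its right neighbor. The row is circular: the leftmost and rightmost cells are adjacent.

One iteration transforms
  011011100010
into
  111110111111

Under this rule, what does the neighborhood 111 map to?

At position 5 the neighborhood is 111; the next row has 0 there.

0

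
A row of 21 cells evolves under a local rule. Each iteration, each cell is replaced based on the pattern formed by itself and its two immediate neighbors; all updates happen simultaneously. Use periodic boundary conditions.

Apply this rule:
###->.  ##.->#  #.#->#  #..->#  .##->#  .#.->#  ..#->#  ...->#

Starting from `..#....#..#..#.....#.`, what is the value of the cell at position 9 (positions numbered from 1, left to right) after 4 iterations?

.

#####################
.....................
#####################  (repeats iteration 1; period 2)
iteration 4: .....................
position 9 holds .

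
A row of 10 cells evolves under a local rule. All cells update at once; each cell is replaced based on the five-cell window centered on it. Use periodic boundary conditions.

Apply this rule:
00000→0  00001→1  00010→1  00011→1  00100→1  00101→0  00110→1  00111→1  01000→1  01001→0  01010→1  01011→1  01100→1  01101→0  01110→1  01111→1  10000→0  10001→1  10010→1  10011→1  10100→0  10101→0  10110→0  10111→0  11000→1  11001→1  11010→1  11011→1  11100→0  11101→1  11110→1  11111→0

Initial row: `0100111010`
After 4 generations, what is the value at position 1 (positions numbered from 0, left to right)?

1101111100
1010101011
1101010101
1110101010
position 1 holds 1

1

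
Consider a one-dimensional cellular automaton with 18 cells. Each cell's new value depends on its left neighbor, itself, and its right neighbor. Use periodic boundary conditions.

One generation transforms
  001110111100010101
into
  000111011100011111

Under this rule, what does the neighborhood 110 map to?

1

At position 4 the neighborhood is 110; the next row has 1 there.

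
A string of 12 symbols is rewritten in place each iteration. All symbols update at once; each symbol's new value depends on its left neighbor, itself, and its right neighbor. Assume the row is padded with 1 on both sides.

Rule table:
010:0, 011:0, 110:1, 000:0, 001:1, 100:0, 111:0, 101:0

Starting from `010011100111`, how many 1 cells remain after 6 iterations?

000100101000
001001000001
010010000010
000100000100
001000001001
010000010010
count of 1: 3

3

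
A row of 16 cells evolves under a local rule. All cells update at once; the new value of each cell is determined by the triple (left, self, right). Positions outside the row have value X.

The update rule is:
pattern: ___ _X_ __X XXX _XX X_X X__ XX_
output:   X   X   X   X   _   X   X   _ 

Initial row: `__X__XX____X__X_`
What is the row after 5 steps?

step 1: XXXXX__XXXXXXXXX
step 2: XXXX_XX_XXXXXXXX
step 3: XXX_X__X_XXXXXXX
step 4: XX_XXXXXX_XXXXXX
step 5: X_X_XXXX_X_XXXXX

X_X_XXXX_X_XXXXX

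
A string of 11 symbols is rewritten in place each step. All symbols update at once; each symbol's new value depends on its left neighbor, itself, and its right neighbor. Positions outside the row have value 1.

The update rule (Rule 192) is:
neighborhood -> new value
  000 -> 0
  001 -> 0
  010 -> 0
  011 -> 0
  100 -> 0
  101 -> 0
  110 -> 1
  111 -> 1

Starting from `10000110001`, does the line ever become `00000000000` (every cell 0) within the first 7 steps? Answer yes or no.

no

step 1: 10000010000
step 2: 10000000000
step 3: 10000000000  (fixed point — unchanged through step 7)
step 7 is 10000000000, still not uniform 0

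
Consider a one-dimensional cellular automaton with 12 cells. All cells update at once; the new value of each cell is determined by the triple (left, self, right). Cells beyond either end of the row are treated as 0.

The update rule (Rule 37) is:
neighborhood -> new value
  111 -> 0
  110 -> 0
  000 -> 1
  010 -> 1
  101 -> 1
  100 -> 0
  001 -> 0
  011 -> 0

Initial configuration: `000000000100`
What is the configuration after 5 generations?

111111100000

generation 1: 111111110101
generation 2: 000000001111
generation 3: 111111100000
generation 4: 000000001111  (repeats generation 2; period 2)
generation 5: 111111100000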